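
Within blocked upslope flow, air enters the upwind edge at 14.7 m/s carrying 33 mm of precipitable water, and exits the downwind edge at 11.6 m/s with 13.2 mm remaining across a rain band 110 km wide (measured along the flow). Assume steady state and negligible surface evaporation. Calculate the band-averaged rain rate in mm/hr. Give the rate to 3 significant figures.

Column moisture flux per unit crosswind length is F = V × PW.
Inflow: F_in = 14.7 × 33 = 485.1 mm·m/s
Outflow: F_out = 11.6 × 13.2 = 153.12 mm·m/s
Steady-state rate R = (F_in − F_out)/L = (485.1 − 153.12) / 110000 m = 3.018e-03 mm/s.
R = 3.018e-03 × 3600 = 10.9 mm/hr.

R ≈ 10.9 mm/hr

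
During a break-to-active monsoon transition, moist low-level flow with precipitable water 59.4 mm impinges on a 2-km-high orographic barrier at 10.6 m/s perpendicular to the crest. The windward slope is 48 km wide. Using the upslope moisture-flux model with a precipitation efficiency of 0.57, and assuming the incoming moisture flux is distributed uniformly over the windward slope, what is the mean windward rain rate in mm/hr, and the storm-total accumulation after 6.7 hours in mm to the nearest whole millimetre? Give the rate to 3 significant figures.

R ≈ 26.9 mm/hr; total ≈ 180 mm

Incoming column moisture flux per unit ridge length: F = V × PW = 10.6 × 59.4 = 629.64 mm·m/s.
Spread over the 48 km slope with efficiency ε = 0.57: R = ε·F/W = 0.57 × 629.64 / 48000 m = 7.477e-03 mm/s.
R = 7.477e-03 × 3600 = 26.9 mm/hr.
Over 6.7 h: total = 26.9 × 6.7 = 180.23 ≈ 180 mm.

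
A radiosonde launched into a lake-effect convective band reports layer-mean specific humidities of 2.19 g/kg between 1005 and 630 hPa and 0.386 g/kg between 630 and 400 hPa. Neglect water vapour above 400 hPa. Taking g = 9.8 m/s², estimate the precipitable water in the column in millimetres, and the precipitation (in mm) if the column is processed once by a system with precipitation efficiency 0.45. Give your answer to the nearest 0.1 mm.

Precipitable water is the column-integrated vapour mass per unit area: PW = (1/g) Σ q̄ Δp, with q in kg/kg and Δp in Pa (1 kg/m² of water = 1 mm).
Layer 1005–630 hPa: Δp = 375 hPa = 37500 Pa, q̄ = 0.00219 kg/kg → 0.00219 × 37500 / 9.8 = 8.38 mm
Layer 630–400 hPa: Δp = 230 hPa = 23000 Pa, q̄ = 0.000386 kg/kg → 0.000386 × 23000 / 9.8 = 0.91 mm
PW = 8.38 + 0.91 = 9.29 ≈ 9.3 mm.
Precipitation = ε × PW = 0.45 × 9.3 = 4.2 mm.

PW ≈ 9.3 mm; precipitation ≈ 4.2 mm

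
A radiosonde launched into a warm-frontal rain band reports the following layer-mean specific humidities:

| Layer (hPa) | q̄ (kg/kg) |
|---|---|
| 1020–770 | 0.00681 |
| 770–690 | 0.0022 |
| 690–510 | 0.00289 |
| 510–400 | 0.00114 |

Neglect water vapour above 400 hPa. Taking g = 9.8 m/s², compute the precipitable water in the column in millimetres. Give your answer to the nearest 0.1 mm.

Precipitable water is the column-integrated vapour mass per unit area: PW = (1/g) Σ q̄ Δp, with q in kg/kg and Δp in Pa (1 kg/m² of water = 1 mm).
Layer 1020–770 hPa: Δp = 250 hPa = 25000 Pa, q̄ = 0.00681 kg/kg → 0.00681 × 25000 / 9.8 = 17.37 mm
Layer 770–690 hPa: Δp = 80 hPa = 8000 Pa, q̄ = 0.0022 kg/kg → 0.0022 × 8000 / 9.8 = 1.80 mm
Layer 690–510 hPa: Δp = 180 hPa = 18000 Pa, q̄ = 0.00289 kg/kg → 0.00289 × 18000 / 9.8 = 5.31 mm
Layer 510–400 hPa: Δp = 110 hPa = 11000 Pa, q̄ = 0.00114 kg/kg → 0.00114 × 11000 / 9.8 = 1.28 mm
PW = 17.37 + 1.80 + 5.31 + 1.28 = 25.76 ≈ 25.8 mm.

PW ≈ 25.8 mm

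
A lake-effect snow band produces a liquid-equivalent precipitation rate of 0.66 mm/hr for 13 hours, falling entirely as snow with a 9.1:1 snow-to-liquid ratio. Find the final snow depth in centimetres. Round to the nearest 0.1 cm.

Liquid-equivalent depth = 0.66 × 13 = 8.58 mm.
Snow depth = 8.58 mm × 9.1 = 78.078 mm = 7.8 cm.

snow depth ≈ 7.8 cm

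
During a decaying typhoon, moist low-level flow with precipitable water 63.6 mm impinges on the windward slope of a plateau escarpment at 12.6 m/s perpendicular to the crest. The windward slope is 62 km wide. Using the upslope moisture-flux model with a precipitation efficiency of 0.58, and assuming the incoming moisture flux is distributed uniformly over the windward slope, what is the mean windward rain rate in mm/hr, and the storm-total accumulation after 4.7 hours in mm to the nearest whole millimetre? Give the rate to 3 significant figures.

R ≈ 27.0 mm/hr; total ≈ 127 mm

Incoming column moisture flux per unit ridge length: F = V × PW = 12.6 × 63.6 = 801.36 mm·m/s.
Spread over the 62 km slope with efficiency ε = 0.58: R = ε·F/W = 0.58 × 801.36 / 62000 m = 7.497e-03 mm/s.
R = 7.497e-03 × 3600 = 27.0 mm/hr.
Over 4.7 h: total = 27.0 × 4.7 = 126.9 ≈ 127 mm.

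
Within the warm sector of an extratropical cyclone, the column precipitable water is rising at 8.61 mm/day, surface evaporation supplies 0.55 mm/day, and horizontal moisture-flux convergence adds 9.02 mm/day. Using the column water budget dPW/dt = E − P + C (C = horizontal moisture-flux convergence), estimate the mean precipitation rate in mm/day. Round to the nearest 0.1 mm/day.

dPW/dt = +8.61 mm/day.
P = E + C − dPW/dt = 0.55 + (9.02) − (+8.61) = 1.0 mm/day.

P ≈ 1.0 mm/day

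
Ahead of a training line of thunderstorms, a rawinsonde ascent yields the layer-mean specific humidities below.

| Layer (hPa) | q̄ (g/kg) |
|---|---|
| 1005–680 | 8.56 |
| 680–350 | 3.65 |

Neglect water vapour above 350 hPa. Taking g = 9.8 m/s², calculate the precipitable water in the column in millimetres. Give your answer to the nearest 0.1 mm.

Precipitable water is the column-integrated vapour mass per unit area: PW = (1/g) Σ q̄ Δp, with q in kg/kg and Δp in Pa (1 kg/m² of water = 1 mm).
Layer 1005–680 hPa: Δp = 325 hPa = 32500 Pa, q̄ = 0.00856 kg/kg → 0.00856 × 32500 / 9.8 = 28.39 mm
Layer 680–350 hPa: Δp = 330 hPa = 33000 Pa, q̄ = 0.00365 kg/kg → 0.00365 × 33000 / 9.8 = 12.29 mm
PW = 28.39 + 12.29 = 40.68 ≈ 40.7 mm.

PW ≈ 40.7 mm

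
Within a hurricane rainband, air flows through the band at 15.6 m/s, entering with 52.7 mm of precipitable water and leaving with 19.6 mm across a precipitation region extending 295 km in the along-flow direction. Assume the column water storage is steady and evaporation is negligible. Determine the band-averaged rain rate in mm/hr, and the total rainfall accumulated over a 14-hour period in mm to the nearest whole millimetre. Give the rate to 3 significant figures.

Column moisture flux per unit crosswind length is F = V × PW.
Inflow: F_in = 15.6 × 52.7 = 822.12 mm·m/s
Outflow: F_out = 15.6 × 19.6 = 305.76 mm·m/s
Steady-state rate R = (F_in − F_out)/L = (822.12 − 305.76) / 295000 m = 1.750e-03 mm/s.
R = 1.750e-03 × 3600 = 6.30 mm/hr.
Over 14 h: total = 6.30 × 14 = 88.2 ≈ 88 mm.

R ≈ 6.30 mm/hr; total ≈ 88 mm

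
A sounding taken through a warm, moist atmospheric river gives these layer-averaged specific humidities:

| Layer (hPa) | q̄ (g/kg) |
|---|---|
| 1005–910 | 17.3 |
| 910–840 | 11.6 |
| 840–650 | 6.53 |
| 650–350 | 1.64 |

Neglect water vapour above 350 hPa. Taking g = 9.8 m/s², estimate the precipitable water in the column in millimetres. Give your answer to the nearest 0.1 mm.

PW ≈ 42.7 mm

Precipitable water is the column-integrated vapour mass per unit area: PW = (1/g) Σ q̄ Δp, with q in kg/kg and Δp in Pa (1 kg/m² of water = 1 mm).
Layer 1005–910 hPa: Δp = 95 hPa = 9500 Pa, q̄ = 0.0173 kg/kg → 0.0173 × 9500 / 9.8 = 16.77 mm
Layer 910–840 hPa: Δp = 70 hPa = 7000 Pa, q̄ = 0.0116 kg/kg → 0.0116 × 7000 / 9.8 = 8.29 mm
Layer 840–650 hPa: Δp = 190 hPa = 19000 Pa, q̄ = 0.00653 kg/kg → 0.00653 × 19000 / 9.8 = 12.66 mm
Layer 650–350 hPa: Δp = 300 hPa = 30000 Pa, q̄ = 0.00164 kg/kg → 0.00164 × 30000 / 9.8 = 5.02 mm
PW = 16.77 + 8.29 + 12.66 + 5.02 = 42.74 ≈ 42.7 mm.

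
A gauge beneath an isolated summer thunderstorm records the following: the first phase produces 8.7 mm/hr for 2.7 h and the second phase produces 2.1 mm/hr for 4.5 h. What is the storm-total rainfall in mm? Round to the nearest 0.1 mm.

Total = Σ Rᵢ Δtᵢ = 8.7 × 2.7 + 2.1 × 4.5
      = 23.49 + 9.45 = 32.9 mm.

total ≈ 32.9 mm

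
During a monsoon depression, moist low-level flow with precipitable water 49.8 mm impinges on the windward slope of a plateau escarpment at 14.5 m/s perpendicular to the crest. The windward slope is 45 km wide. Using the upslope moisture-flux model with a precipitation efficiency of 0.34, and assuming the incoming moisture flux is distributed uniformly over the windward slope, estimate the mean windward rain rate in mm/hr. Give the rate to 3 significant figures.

R ≈ 19.6 mm/hr

Incoming column moisture flux per unit ridge length: F = V × PW = 14.5 × 49.8 = 722.1 mm·m/s.
Spread over the 45 km slope with efficiency ε = 0.34: R = ε·F/W = 0.34 × 722.1 / 45000 m = 5.456e-03 mm/s.
R = 5.456e-03 × 3600 = 19.6 mm/hr.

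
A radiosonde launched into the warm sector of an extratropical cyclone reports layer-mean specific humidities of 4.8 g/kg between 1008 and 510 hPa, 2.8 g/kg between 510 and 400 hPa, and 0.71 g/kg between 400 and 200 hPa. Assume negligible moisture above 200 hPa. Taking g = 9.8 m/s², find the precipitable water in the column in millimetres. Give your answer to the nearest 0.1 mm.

PW ≈ 29.0 mm

Precipitable water is the column-integrated vapour mass per unit area: PW = (1/g) Σ q̄ Δp, with q in kg/kg and Δp in Pa (1 kg/m² of water = 1 mm).
Layer 1008–510 hPa: Δp = 498 hPa = 49800 Pa, q̄ = 0.0048 kg/kg → 0.0048 × 49800 / 9.8 = 24.39 mm
Layer 510–400 hPa: Δp = 110 hPa = 11000 Pa, q̄ = 0.0028 kg/kg → 0.0028 × 11000 / 9.8 = 3.14 mm
Layer 400–200 hPa: Δp = 200 hPa = 20000 Pa, q̄ = 0.00071 kg/kg → 0.00071 × 20000 / 9.8 = 1.45 mm
PW = 24.39 + 3.14 + 1.45 = 28.98 ≈ 29.0 mm.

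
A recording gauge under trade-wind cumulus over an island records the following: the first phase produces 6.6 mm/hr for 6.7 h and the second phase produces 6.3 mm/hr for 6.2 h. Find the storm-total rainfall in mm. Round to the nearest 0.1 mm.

Total = Σ Rᵢ Δtᵢ = 6.6 × 6.7 + 6.3 × 6.2
      = 44.22 + 39.06 = 83.3 mm.

total ≈ 83.3 mm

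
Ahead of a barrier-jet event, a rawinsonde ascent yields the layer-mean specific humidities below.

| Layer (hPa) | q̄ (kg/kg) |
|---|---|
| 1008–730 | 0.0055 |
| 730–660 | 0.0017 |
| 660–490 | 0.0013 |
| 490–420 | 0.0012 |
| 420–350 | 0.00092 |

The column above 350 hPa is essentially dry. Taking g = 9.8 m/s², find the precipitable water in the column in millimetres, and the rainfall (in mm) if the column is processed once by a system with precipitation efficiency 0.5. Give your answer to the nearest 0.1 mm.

PW ≈ 20.6 mm; rainfall ≈ 10.3 mm

Precipitable water is the column-integrated vapour mass per unit area: PW = (1/g) Σ q̄ Δp, with q in kg/kg and Δp in Pa (1 kg/m² of water = 1 mm).
Layer 1008–730 hPa: Δp = 278 hPa = 27800 Pa, q̄ = 0.0055 kg/kg → 0.0055 × 27800 / 9.8 = 15.60 mm
Layer 730–660 hPa: Δp = 70 hPa = 7000 Pa, q̄ = 0.0017 kg/kg → 0.0017 × 7000 / 9.8 = 1.21 mm
Layer 660–490 hPa: Δp = 170 hPa = 17000 Pa, q̄ = 0.0013 kg/kg → 0.0013 × 17000 / 9.8 = 2.26 mm
Layer 490–420 hPa: Δp = 70 hPa = 7000 Pa, q̄ = 0.0012 kg/kg → 0.0012 × 7000 / 9.8 = 0.86 mm
Layer 420–350 hPa: Δp = 70 hPa = 7000 Pa, q̄ = 0.00092 kg/kg → 0.00092 × 7000 / 9.8 = 0.66 mm
PW = 15.60 + 1.21 + 2.26 + 0.86 + 0.66 = 20.59 ≈ 20.6 mm.
Rainfall = ε × PW = 0.5 × 20.6 = 10.3 mm.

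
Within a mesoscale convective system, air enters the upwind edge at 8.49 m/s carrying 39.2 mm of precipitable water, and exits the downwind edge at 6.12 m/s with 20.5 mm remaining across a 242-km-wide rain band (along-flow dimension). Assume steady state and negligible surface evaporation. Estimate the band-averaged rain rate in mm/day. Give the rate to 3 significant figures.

R ≈ 74.0 mm/day

Column moisture flux per unit crosswind length is F = V × PW.
Inflow: F_in = 8.49 × 39.2 = 332.808 mm·m/s
Outflow: F_out = 6.12 × 20.5 = 125.46 mm·m/s
Steady-state rate R = (F_in − F_out)/L = (332.808 − 125.46) / 242000 m = 8.568e-04 mm/s.
R = 8.568e-04 × 3600 × 24 = 74.0 mm/day.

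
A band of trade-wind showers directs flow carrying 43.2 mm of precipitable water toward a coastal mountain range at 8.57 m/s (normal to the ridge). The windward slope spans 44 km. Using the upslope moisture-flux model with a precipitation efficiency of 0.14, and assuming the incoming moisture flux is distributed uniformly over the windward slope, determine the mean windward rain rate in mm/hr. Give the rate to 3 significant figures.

R ≈ 4.24 mm/hr

Incoming column moisture flux per unit ridge length: F = V × PW = 8.57 × 43.2 = 370.224 mm·m/s.
Spread over the 44 km slope with efficiency ε = 0.14: R = ε·F/W = 0.14 × 370.224 / 44000 m = 1.178e-03 mm/s.
R = 1.178e-03 × 3600 = 4.24 mm/hr.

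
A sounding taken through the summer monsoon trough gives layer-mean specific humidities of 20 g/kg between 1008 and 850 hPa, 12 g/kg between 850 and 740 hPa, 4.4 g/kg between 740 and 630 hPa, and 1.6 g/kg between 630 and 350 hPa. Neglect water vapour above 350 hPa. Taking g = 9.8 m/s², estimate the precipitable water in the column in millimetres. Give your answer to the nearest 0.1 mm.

Precipitable water is the column-integrated vapour mass per unit area: PW = (1/g) Σ q̄ Δp, with q in kg/kg and Δp in Pa (1 kg/m² of water = 1 mm).
Layer 1008–850 hPa: Δp = 158 hPa = 15800 Pa, q̄ = 0.02 kg/kg → 0.02 × 15800 / 9.8 = 32.24 mm
Layer 850–740 hPa: Δp = 110 hPa = 11000 Pa, q̄ = 0.012 kg/kg → 0.012 × 11000 / 9.8 = 13.47 mm
Layer 740–630 hPa: Δp = 110 hPa = 11000 Pa, q̄ = 0.0044 kg/kg → 0.0044 × 11000 / 9.8 = 4.94 mm
Layer 630–350 hPa: Δp = 280 hPa = 28000 Pa, q̄ = 0.0016 kg/kg → 0.0016 × 28000 / 9.8 = 4.57 mm
PW = 32.24 + 13.47 + 4.94 + 4.57 = 55.22 ≈ 55.2 mm.

PW ≈ 55.2 mm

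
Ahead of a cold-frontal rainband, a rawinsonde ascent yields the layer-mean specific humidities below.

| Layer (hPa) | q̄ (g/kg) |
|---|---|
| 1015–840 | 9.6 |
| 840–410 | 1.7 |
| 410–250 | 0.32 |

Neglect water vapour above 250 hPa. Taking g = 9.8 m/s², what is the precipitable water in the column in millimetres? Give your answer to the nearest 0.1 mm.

Precipitable water is the column-integrated vapour mass per unit area: PW = (1/g) Σ q̄ Δp, with q in kg/kg and Δp in Pa (1 kg/m² of water = 1 mm).
Layer 1015–840 hPa: Δp = 175 hPa = 17500 Pa, q̄ = 0.0096 kg/kg → 0.0096 × 17500 / 9.8 = 17.14 mm
Layer 840–410 hPa: Δp = 430 hPa = 43000 Pa, q̄ = 0.0017 kg/kg → 0.0017 × 43000 / 9.8 = 7.46 mm
Layer 410–250 hPa: Δp = 160 hPa = 16000 Pa, q̄ = 0.00032 kg/kg → 0.00032 × 16000 / 9.8 = 0.52 mm
PW = 17.14 + 7.46 + 0.52 = 25.12 ≈ 25.1 mm.

PW ≈ 25.1 mm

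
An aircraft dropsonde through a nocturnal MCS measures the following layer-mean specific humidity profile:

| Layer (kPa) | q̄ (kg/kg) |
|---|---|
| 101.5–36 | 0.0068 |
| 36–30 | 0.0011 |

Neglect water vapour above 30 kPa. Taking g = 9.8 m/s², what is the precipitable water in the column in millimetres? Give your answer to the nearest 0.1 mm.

PW ≈ 46.1 mm

Precipitable water is the column-integrated vapour mass per unit area: PW = (1/g) Σ q̄ Δp, with q in kg/kg and Δp in Pa (1 kg/m² of water = 1 mm).
Layer 101.5–36 kPa: Δp = 655 hPa = 65500 Pa, q̄ = 0.0068 kg/kg → 0.0068 × 65500 / 9.8 = 45.45 mm
Layer 36–30 kPa: Δp = 60 hPa = 6000 Pa, q̄ = 0.0011 kg/kg → 0.0011 × 6000 / 9.8 = 0.67 mm
PW = 45.45 + 0.67 = 46.12 ≈ 46.1 mm.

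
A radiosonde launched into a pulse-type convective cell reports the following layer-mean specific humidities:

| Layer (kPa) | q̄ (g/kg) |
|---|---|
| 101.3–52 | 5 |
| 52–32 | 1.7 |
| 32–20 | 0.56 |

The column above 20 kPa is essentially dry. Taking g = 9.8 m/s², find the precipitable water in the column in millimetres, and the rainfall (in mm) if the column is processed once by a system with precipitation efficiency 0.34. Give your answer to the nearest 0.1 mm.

Precipitable water is the column-integrated vapour mass per unit area: PW = (1/g) Σ q̄ Δp, with q in kg/kg and Δp in Pa (1 kg/m² of water = 1 mm).
Layer 101.3–52 kPa: Δp = 493 hPa = 49300 Pa, q̄ = 0.005 kg/kg → 0.005 × 49300 / 9.8 = 25.15 mm
Layer 52–32 kPa: Δp = 200 hPa = 20000 Pa, q̄ = 0.0017 kg/kg → 0.0017 × 20000 / 9.8 = 3.47 mm
Layer 32–20 kPa: Δp = 120 hPa = 12000 Pa, q̄ = 0.00056 kg/kg → 0.00056 × 12000 / 9.8 = 0.69 mm
PW = 25.15 + 3.47 + 0.69 = 29.31 ≈ 29.3 mm.
Rainfall = ε × PW = 0.34 × 29.3 = 10.0 mm.

PW ≈ 29.3 mm; rainfall ≈ 10.0 mm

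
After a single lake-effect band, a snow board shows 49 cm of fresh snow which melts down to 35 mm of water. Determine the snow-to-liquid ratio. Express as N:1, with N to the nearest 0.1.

ratio ≈ 14.0

Ratio = snow depth / SWE = 490 mm / 35 mm = 14.0, i.e. 14.0:1.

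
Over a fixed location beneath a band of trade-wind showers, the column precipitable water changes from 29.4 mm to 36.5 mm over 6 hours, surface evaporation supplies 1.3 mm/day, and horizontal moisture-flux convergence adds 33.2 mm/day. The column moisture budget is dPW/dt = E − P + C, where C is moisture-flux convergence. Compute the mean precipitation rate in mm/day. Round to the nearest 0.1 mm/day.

dPW/dt = (36.5 − 29.4) mm / (6/24 day) = +28.400 mm/day.
P = E + C − dPW/dt = 1.3 + (33.2) − (+28.400) = 6.1 mm/day.

P ≈ 6.1 mm/day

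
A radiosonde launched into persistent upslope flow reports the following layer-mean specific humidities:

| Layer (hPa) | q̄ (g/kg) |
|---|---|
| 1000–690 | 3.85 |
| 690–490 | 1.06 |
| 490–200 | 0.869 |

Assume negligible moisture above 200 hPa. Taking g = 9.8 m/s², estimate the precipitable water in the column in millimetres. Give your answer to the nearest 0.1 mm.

Precipitable water is the column-integrated vapour mass per unit area: PW = (1/g) Σ q̄ Δp, with q in kg/kg and Δp in Pa (1 kg/m² of water = 1 mm).
Layer 1000–690 hPa: Δp = 310 hPa = 31000 Pa, q̄ = 0.00385 kg/kg → 0.00385 × 31000 / 9.8 = 12.18 mm
Layer 690–490 hPa: Δp = 200 hPa = 20000 Pa, q̄ = 0.00106 kg/kg → 0.00106 × 20000 / 9.8 = 2.16 mm
Layer 490–200 hPa: Δp = 290 hPa = 29000 Pa, q̄ = 0.000869 kg/kg → 0.000869 × 29000 / 9.8 = 2.57 mm
PW = 12.18 + 2.16 + 2.57 = 16.91 ≈ 16.9 mm.

PW ≈ 16.9 mm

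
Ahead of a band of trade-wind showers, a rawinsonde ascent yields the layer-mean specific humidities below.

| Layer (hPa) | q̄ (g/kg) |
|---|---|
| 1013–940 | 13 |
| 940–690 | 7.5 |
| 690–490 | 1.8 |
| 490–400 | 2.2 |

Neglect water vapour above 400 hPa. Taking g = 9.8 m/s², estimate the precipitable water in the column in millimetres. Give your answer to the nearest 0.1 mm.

PW ≈ 34.5 mm

Precipitable water is the column-integrated vapour mass per unit area: PW = (1/g) Σ q̄ Δp, with q in kg/kg and Δp in Pa (1 kg/m² of water = 1 mm).
Layer 1013–940 hPa: Δp = 73 hPa = 7300 Pa, q̄ = 0.013 kg/kg → 0.013 × 7300 / 9.8 = 9.68 mm
Layer 940–690 hPa: Δp = 250 hPa = 25000 Pa, q̄ = 0.0075 kg/kg → 0.0075 × 25000 / 9.8 = 19.13 mm
Layer 690–490 hPa: Δp = 200 hPa = 20000 Pa, q̄ = 0.0018 kg/kg → 0.0018 × 20000 / 9.8 = 3.67 mm
Layer 490–400 hPa: Δp = 90 hPa = 9000 Pa, q̄ = 0.0022 kg/kg → 0.0022 × 9000 / 9.8 = 2.02 mm
PW = 9.68 + 19.13 + 3.67 + 2.02 = 34.50 ≈ 34.5 mm.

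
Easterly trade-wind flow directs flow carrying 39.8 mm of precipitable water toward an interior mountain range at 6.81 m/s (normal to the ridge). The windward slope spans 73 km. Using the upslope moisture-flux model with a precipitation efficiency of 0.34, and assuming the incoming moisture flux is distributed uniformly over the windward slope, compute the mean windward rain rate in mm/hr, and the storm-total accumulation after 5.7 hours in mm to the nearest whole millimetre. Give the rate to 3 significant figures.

Incoming column moisture flux per unit ridge length: F = V × PW = 6.81 × 39.8 = 271.038 mm·m/s.
Spread over the 73 km slope with efficiency ε = 0.34: R = ε·F/W = 0.34 × 271.038 / 73000 m = 1.262e-03 mm/s.
R = 1.262e-03 × 3600 = 4.54 mm/hr.
Over 5.7 h: total = 4.54 × 5.7 = 25.878 ≈ 26 mm.

R ≈ 4.54 mm/hr; total ≈ 26 mm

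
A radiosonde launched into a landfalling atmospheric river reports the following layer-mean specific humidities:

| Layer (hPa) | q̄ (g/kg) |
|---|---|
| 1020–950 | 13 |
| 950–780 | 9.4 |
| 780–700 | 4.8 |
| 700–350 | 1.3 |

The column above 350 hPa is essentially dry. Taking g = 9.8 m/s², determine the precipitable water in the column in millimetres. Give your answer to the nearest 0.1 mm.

Precipitable water is the column-integrated vapour mass per unit area: PW = (1/g) Σ q̄ Δp, with q in kg/kg and Δp in Pa (1 kg/m² of water = 1 mm).
Layer 1020–950 hPa: Δp = 70 hPa = 7000 Pa, q̄ = 0.013 kg/kg → 0.013 × 7000 / 9.8 = 9.29 mm
Layer 950–780 hPa: Δp = 170 hPa = 17000 Pa, q̄ = 0.0094 kg/kg → 0.0094 × 17000 / 9.8 = 16.31 mm
Layer 780–700 hPa: Δp = 80 hPa = 8000 Pa, q̄ = 0.0048 kg/kg → 0.0048 × 8000 / 9.8 = 3.92 mm
Layer 700–350 hPa: Δp = 350 hPa = 35000 Pa, q̄ = 0.0013 kg/kg → 0.0013 × 35000 / 9.8 = 4.64 mm
PW = 9.29 + 16.31 + 3.92 + 4.64 = 34.16 ≈ 34.2 mm.

PW ≈ 34.2 mm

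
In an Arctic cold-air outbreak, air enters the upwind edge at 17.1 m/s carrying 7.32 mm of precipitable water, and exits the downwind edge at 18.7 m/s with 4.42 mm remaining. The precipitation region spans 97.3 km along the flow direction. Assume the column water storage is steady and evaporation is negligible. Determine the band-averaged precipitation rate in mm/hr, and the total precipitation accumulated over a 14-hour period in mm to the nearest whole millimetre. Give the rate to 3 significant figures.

R ≈ 1.57 mm/hr; total ≈ 22 mm

Column moisture flux per unit crosswind length is F = V × PW.
Inflow: F_in = 17.1 × 7.32 = 125.172 mm·m/s
Outflow: F_out = 18.7 × 4.42 = 82.654 mm·m/s
Steady-state rate R = (F_in − F_out)/L = (125.172 − 82.654) / 97300 m = 4.370e-04 mm/s.
R = 4.370e-04 × 3600 = 1.57 mm/hr.
Over 14 h: total = 1.57 × 14 = 21.98 ≈ 22 mm.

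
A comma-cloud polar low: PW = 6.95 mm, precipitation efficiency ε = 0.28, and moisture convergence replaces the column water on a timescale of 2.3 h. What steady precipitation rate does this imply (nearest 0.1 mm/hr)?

Each overturning extracts ε × PW = 0.28 × 6.95 = 1.946 mm.
Rate = ε·PW / τ = 1.946 / 2.3 h = 0.8 mm/hr.

R ≈ 0.8 mm/hr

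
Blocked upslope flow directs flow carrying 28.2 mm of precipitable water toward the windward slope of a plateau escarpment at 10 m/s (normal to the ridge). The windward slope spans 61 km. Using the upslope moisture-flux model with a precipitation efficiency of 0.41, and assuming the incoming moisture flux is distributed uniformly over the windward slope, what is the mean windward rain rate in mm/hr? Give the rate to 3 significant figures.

Incoming column moisture flux per unit ridge length: F = V × PW = 10 × 28.2 = 282 mm·m/s.
Spread over the 61 km slope with efficiency ε = 0.41: R = ε·F/W = 0.41 × 282 / 61000 m = 1.895e-03 mm/s.
R = 1.895e-03 × 3600 = 6.82 mm/hr.

R ≈ 6.82 mm/hr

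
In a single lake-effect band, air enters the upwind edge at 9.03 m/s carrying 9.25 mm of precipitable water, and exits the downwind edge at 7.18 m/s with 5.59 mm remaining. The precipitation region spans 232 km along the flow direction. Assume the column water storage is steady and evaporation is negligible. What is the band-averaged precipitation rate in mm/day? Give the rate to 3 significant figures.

R ≈ 16.2 mm/day

Column moisture flux per unit crosswind length is F = V × PW.
Inflow: F_in = 9.03 × 9.25 = 83.5275 mm·m/s
Outflow: F_out = 7.18 × 5.59 = 40.1362 mm·m/s
Steady-state rate R = (F_in − F_out)/L = (83.5275 − 40.1362) / 232000 m = 1.870e-04 mm/s.
R = 1.870e-04 × 3600 × 24 = 16.2 mm/day.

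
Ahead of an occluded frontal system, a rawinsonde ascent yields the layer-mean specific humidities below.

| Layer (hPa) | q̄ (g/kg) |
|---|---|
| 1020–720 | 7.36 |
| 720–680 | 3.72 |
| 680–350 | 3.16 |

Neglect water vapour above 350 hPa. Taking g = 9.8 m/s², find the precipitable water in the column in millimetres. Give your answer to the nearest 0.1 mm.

PW ≈ 34.7 mm

Precipitable water is the column-integrated vapour mass per unit area: PW = (1/g) Σ q̄ Δp, with q in kg/kg and Δp in Pa (1 kg/m² of water = 1 mm).
Layer 1020–720 hPa: Δp = 300 hPa = 30000 Pa, q̄ = 0.00736 kg/kg → 0.00736 × 30000 / 9.8 = 22.53 mm
Layer 720–680 hPa: Δp = 40 hPa = 4000 Pa, q̄ = 0.00372 kg/kg → 0.00372 × 4000 / 9.8 = 1.52 mm
Layer 680–350 hPa: Δp = 330 hPa = 33000 Pa, q̄ = 0.00316 kg/kg → 0.00316 × 33000 / 9.8 = 10.64 mm
PW = 22.53 + 1.52 + 10.64 = 34.69 ≈ 34.7 mm.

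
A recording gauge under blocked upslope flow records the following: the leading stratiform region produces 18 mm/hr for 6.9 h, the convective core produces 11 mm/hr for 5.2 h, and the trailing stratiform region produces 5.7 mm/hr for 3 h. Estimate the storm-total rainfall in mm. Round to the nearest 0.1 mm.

Total = Σ Rᵢ Δtᵢ = 18 × 6.9 + 11 × 5.2 + 5.7 × 3
      = 124.2 + 57.2 + 17.1 = 198.5 mm.

total ≈ 198.5 mm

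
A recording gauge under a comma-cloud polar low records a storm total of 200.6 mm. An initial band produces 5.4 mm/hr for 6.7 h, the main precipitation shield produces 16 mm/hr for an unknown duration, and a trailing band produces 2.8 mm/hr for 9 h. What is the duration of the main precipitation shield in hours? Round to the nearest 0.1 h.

duration ≈ 8.7 h

Known phases: 5.4 × 6.7 + 2.8 × 9 = 36.18 + 25.2 = 61.38 mm.
Remaining depth = 200.6 − 61.38 = 139.22 mm.
Duration = 139.22 / 16 = 8.7 h.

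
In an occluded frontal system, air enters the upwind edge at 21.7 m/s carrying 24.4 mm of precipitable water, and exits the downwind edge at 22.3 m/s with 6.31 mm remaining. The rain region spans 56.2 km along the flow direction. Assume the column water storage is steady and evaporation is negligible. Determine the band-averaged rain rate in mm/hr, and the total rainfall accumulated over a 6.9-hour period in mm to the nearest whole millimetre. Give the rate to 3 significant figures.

Column moisture flux per unit crosswind length is F = V × PW.
Inflow: F_in = 21.7 × 24.4 = 529.48 mm·m/s
Outflow: F_out = 22.3 × 6.31 = 140.713 mm·m/s
Steady-state rate R = (F_in − F_out)/L = (529.48 − 140.713) / 56200 m = 6.918e-03 mm/s.
R = 6.918e-03 × 3600 = 24.9 mm/hr.
Over 6.9 h: total = 24.9 × 6.9 = 171.81 ≈ 172 mm.

R ≈ 24.9 mm/hr; total ≈ 172 mm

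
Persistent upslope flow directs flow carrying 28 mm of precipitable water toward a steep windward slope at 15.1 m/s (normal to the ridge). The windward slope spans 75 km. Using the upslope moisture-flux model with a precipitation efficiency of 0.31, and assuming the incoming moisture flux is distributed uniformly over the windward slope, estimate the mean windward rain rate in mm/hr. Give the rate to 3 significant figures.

R ≈ 6.29 mm/hr

Incoming column moisture flux per unit ridge length: F = V × PW = 15.1 × 28 = 422.8 mm·m/s.
Spread over the 75 km slope with efficiency ε = 0.31: R = ε·F/W = 0.31 × 422.8 / 75000 m = 1.748e-03 mm/s.
R = 1.748e-03 × 3600 = 6.29 mm/hr.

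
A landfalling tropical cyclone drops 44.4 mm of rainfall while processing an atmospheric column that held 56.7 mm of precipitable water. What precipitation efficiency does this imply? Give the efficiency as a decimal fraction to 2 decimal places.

ε = rainfall / PW = 44.4 / 56.7 = 0.78.

ε ≈ 0.78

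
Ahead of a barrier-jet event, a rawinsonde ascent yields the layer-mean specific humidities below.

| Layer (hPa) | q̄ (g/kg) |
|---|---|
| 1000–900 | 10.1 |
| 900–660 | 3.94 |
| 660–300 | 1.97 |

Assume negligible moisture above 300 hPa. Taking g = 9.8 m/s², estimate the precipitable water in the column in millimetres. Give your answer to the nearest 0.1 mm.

Precipitable water is the column-integrated vapour mass per unit area: PW = (1/g) Σ q̄ Δp, with q in kg/kg and Δp in Pa (1 kg/m² of water = 1 mm).
Layer 1000–900 hPa: Δp = 100 hPa = 10000 Pa, q̄ = 0.0101 kg/kg → 0.0101 × 10000 / 9.8 = 10.31 mm
Layer 900–660 hPa: Δp = 240 hPa = 24000 Pa, q̄ = 0.00394 kg/kg → 0.00394 × 24000 / 9.8 = 9.65 mm
Layer 660–300 hPa: Δp = 360 hPa = 36000 Pa, q̄ = 0.00197 kg/kg → 0.00197 × 36000 / 9.8 = 7.24 mm
PW = 10.31 + 9.65 + 7.24 = 27.20 ≈ 27.2 mm.

PW ≈ 27.2 mm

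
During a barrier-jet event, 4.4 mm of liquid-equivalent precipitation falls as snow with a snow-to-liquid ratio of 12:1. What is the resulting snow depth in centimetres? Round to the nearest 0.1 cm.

Snow depth = liquid × ratio = 4.4 mm × 12 = 52.8 mm = 5.3 cm.

snow depth ≈ 5.3 cm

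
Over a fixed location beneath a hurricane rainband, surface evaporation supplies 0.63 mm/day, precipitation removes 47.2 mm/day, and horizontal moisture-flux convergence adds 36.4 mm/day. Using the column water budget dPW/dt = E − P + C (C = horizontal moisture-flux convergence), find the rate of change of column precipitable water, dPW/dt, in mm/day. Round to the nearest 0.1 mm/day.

dPW/dt ≈ -10.2 mm/day

dPW/dt = E − P + C = 0.63 − 47.2 + (36.4) = -10.2 mm/day.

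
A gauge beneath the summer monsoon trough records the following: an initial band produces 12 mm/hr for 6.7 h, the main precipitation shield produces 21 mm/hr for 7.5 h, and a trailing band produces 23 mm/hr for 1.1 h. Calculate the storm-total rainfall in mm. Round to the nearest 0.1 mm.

Total = Σ Rᵢ Δtᵢ = 12 × 6.7 + 21 × 7.5 + 23 × 1.1
      = 80.4 + 157.5 + 25.3 = 263.2 mm.

total ≈ 263.2 mm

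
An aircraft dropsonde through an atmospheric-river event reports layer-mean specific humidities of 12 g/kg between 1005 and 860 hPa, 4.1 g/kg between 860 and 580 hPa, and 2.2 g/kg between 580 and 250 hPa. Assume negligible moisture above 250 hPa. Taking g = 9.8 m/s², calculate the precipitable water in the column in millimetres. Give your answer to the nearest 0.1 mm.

PW ≈ 36.9 mm

Precipitable water is the column-integrated vapour mass per unit area: PW = (1/g) Σ q̄ Δp, with q in kg/kg and Δp in Pa (1 kg/m² of water = 1 mm).
Layer 1005–860 hPa: Δp = 145 hPa = 14500 Pa, q̄ = 0.012 kg/kg → 0.012 × 14500 / 9.8 = 17.76 mm
Layer 860–580 hPa: Δp = 280 hPa = 28000 Pa, q̄ = 0.0041 kg/kg → 0.0041 × 28000 / 9.8 = 11.71 mm
Layer 580–250 hPa: Δp = 330 hPa = 33000 Pa, q̄ = 0.0022 kg/kg → 0.0022 × 33000 / 9.8 = 7.41 mm
PW = 17.76 + 11.71 + 7.41 = 36.88 ≈ 36.9 mm.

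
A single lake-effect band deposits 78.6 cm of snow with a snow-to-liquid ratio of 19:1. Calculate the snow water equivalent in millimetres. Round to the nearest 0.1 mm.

SWE = snow depth / ratio = 78.6 cm / 19 = 4.137 cm = 41.4 mm.

SWE ≈ 41.4 mm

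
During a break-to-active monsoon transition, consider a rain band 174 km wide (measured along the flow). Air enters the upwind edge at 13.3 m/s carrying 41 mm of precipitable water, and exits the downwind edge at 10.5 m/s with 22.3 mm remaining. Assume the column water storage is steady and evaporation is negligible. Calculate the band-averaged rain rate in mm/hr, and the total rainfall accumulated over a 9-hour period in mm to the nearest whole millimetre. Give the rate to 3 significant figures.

R ≈ 6.44 mm/hr; total ≈ 58 mm

Column moisture flux per unit crosswind length is F = V × PW.
Inflow: F_in = 13.3 × 41 = 545.3 mm·m/s
Outflow: F_out = 10.5 × 22.3 = 234.15 mm·m/s
Steady-state rate R = (F_in − F_out)/L = (545.3 − 234.15) / 174000 m = 1.788e-03 mm/s.
R = 1.788e-03 × 3600 = 6.44 mm/hr.
Over 9 h: total = 6.44 × 9 = 57.96 ≈ 58 mm.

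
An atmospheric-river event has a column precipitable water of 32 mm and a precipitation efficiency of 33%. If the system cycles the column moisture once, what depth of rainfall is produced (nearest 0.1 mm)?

Rainfall = ε × PW = 0.33 × 32 = 10.6 mm.

rainfall ≈ 10.6 mm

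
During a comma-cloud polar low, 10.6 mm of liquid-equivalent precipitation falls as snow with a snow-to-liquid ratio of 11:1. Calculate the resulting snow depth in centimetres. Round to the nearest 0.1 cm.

snow depth ≈ 11.7 cm

Snow depth = liquid × ratio = 10.6 mm × 11 = 116.6 mm = 11.7 cm.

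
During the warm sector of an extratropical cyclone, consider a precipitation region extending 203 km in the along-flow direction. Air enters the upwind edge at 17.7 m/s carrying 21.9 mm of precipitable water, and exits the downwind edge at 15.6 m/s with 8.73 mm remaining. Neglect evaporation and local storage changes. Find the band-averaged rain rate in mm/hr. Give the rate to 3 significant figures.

R ≈ 4.46 mm/hr

Column moisture flux per unit crosswind length is F = V × PW.
Inflow: F_in = 17.7 × 21.9 = 387.63 mm·m/s
Outflow: F_out = 15.6 × 8.73 = 136.188 mm·m/s
Steady-state rate R = (F_in − F_out)/L = (387.63 − 136.188) / 203000 m = 1.239e-03 mm/s.
R = 1.239e-03 × 3600 = 4.46 mm/hr.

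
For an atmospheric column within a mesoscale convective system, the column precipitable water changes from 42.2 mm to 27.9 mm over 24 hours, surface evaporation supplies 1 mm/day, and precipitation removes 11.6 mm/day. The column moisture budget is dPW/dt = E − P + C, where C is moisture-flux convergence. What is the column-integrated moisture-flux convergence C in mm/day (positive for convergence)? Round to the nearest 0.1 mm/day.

dPW/dt = (27.9 − 42.2) mm / (24/24 day) = -14.300 mm/day.
C = dPW/dt − E + P = (-14.300) − 1 + 11.6 = -3.7 mm/day.

C ≈ -3.7 mm/day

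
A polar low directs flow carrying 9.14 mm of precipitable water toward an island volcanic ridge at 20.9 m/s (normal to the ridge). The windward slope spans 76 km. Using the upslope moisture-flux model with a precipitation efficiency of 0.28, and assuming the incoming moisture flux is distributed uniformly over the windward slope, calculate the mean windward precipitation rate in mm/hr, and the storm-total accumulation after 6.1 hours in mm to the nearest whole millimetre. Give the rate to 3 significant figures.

R ≈ 2.53 mm/hr; total ≈ 15 mm

Incoming column moisture flux per unit ridge length: F = V × PW = 20.9 × 9.14 = 191.026 mm·m/s.
Spread over the 76 km slope with efficiency ε = 0.28: R = ε·F/W = 0.28 × 191.026 / 76000 m = 7.038e-04 mm/s.
R = 7.038e-04 × 3600 = 2.53 mm/hr.
Over 6.1 h: total = 2.53 × 6.1 = 15.433 ≈ 15 mm.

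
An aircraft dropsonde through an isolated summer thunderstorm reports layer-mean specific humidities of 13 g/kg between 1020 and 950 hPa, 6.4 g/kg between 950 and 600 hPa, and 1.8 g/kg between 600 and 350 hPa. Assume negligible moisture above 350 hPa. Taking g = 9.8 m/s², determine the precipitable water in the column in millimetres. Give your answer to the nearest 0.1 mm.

Precipitable water is the column-integrated vapour mass per unit area: PW = (1/g) Σ q̄ Δp, with q in kg/kg and Δp in Pa (1 kg/m² of water = 1 mm).
Layer 1020–950 hPa: Δp = 70 hPa = 7000 Pa, q̄ = 0.013 kg/kg → 0.013 × 7000 / 9.8 = 9.29 mm
Layer 950–600 hPa: Δp = 350 hPa = 35000 Pa, q̄ = 0.0064 kg/kg → 0.0064 × 35000 / 9.8 = 22.86 mm
Layer 600–350 hPa: Δp = 250 hPa = 25000 Pa, q̄ = 0.0018 kg/kg → 0.0018 × 25000 / 9.8 = 4.59 mm
PW = 9.29 + 22.86 + 4.59 = 36.74 ≈ 36.7 mm.

PW ≈ 36.7 mm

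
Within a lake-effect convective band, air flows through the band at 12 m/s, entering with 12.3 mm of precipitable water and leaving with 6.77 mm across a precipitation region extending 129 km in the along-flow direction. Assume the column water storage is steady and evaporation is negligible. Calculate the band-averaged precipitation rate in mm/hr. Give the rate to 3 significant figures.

R ≈ 1.85 mm/hr

Column moisture flux per unit crosswind length is F = V × PW.
Inflow: F_in = 12 × 12.3 = 147.6 mm·m/s
Outflow: F_out = 12 × 6.77 = 81.24 mm·m/s
Steady-state rate R = (F_in − F_out)/L = (147.6 − 81.24) / 129000 m = 5.144e-04 mm/s.
R = 5.144e-04 × 3600 = 1.85 mm/hr.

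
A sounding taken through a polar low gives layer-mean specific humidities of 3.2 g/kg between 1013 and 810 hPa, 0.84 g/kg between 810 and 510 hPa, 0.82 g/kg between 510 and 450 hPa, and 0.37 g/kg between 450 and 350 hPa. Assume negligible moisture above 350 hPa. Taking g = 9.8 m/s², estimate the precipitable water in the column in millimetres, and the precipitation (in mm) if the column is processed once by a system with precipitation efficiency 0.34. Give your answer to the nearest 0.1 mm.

Precipitable water is the column-integrated vapour mass per unit area: PW = (1/g) Σ q̄ Δp, with q in kg/kg and Δp in Pa (1 kg/m² of water = 1 mm).
Layer 1013–810 hPa: Δp = 203 hPa = 20300 Pa, q̄ = 0.0032 kg/kg → 0.0032 × 20300 / 9.8 = 6.63 mm
Layer 810–510 hPa: Δp = 300 hPa = 30000 Pa, q̄ = 0.00084 kg/kg → 0.00084 × 30000 / 9.8 = 2.57 mm
Layer 510–450 hPa: Δp = 60 hPa = 6000 Pa, q̄ = 0.00082 kg/kg → 0.00082 × 6000 / 9.8 = 0.50 mm
Layer 450–350 hPa: Δp = 100 hPa = 10000 Pa, q̄ = 0.00037 kg/kg → 0.00037 × 10000 / 9.8 = 0.38 mm
PW = 6.63 + 2.57 + 0.50 + 0.38 = 10.08 ≈ 10.1 mm.
Precipitation = ε × PW = 0.34 × 10.1 = 3.4 mm.

PW ≈ 10.1 mm; precipitation ≈ 3.4 mm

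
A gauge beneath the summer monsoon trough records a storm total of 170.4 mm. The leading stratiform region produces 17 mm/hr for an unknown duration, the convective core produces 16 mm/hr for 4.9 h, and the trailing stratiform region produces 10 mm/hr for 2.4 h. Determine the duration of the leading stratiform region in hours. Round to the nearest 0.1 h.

Known phases: 16 × 4.9 + 10 × 2.4 = 78.4 + 24 = 102.4 mm.
Remaining depth = 170.4 − 102.4 = 68 mm.
Duration = 68 / 17 = 4.0 h.

duration ≈ 4.0 h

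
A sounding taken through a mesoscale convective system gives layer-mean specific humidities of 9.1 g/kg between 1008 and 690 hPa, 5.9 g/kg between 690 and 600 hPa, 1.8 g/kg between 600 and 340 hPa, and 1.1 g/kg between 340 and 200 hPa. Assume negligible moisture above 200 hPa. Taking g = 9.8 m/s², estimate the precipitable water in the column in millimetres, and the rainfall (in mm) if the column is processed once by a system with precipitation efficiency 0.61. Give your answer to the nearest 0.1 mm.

Precipitable water is the column-integrated vapour mass per unit area: PW = (1/g) Σ q̄ Δp, with q in kg/kg and Δp in Pa (1 kg/m² of water = 1 mm).
Layer 1008–690 hPa: Δp = 318 hPa = 31800 Pa, q̄ = 0.0091 kg/kg → 0.0091 × 31800 / 9.8 = 29.53 mm
Layer 690–600 hPa: Δp = 90 hPa = 9000 Pa, q̄ = 0.0059 kg/kg → 0.0059 × 9000 / 9.8 = 5.42 mm
Layer 600–340 hPa: Δp = 260 hPa = 26000 Pa, q̄ = 0.0018 kg/kg → 0.0018 × 26000 / 9.8 = 4.78 mm
Layer 340–200 hPa: Δp = 140 hPa = 14000 Pa, q̄ = 0.0011 kg/kg → 0.0011 × 14000 / 9.8 = 1.57 mm
PW = 29.53 + 5.42 + 4.78 + 1.57 = 41.30 ≈ 41.3 mm.
Rainfall = ε × PW = 0.61 × 41.3 = 25.2 mm.

PW ≈ 41.3 mm; rainfall ≈ 25.2 mm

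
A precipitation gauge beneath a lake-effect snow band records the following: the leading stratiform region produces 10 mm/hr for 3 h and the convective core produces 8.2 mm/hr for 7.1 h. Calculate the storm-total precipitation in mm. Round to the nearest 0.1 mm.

Total = Σ Rᵢ Δtᵢ = 10 × 3 + 8.2 × 7.1
      = 30 + 58.22 = 88.2 mm.

total ≈ 88.2 mm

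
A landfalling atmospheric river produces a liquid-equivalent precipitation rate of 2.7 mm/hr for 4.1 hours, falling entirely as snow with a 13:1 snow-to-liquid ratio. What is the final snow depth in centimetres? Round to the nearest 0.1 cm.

Liquid-equivalent depth = 2.7 × 4.1 = 11.07 mm.
Snow depth = 11.07 mm × 13 = 143.91 mm = 14.4 cm.

snow depth ≈ 14.4 cm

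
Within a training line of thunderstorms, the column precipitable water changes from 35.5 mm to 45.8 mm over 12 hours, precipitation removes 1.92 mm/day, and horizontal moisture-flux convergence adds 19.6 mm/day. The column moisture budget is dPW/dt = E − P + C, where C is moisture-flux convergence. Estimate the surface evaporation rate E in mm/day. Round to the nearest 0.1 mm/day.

dPW/dt = (45.8 − 35.5) mm / (12/24 day) = +20.600 mm/day.
E = dPW/dt + P − C = (+20.600) + 1.92 − (19.6) = 2.9 mm/day.

E ≈ 2.9 mm/day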